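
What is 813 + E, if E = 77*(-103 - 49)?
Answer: -10891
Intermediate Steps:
E = -11704 (E = 77*(-152) = -11704)
813 + E = 813 - 11704 = -10891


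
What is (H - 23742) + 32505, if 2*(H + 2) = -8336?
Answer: 4593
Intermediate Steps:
H = -4170 (H = -2 + (1/2)*(-8336) = -2 - 4168 = -4170)
(H - 23742) + 32505 = (-4170 - 23742) + 32505 = -27912 + 32505 = 4593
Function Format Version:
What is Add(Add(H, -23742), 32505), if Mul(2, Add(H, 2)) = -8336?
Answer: 4593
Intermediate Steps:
H = -4170 (H = Add(-2, Mul(Rational(1, 2), -8336)) = Add(-2, -4168) = -4170)
Add(Add(H, -23742), 32505) = Add(Add(-4170, -23742), 32505) = Add(-27912, 32505) = 4593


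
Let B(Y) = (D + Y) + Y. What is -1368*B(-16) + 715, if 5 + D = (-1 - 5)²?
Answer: 2083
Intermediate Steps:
D = 31 (D = -5 + (-1 - 5)² = -5 + (-6)² = -5 + 36 = 31)
B(Y) = 31 + 2*Y (B(Y) = (31 + Y) + Y = 31 + 2*Y)
-1368*B(-16) + 715 = -1368*(31 + 2*(-16)) + 715 = -1368*(31 - 32) + 715 = -1368*(-1) + 715 = 1368 + 715 = 2083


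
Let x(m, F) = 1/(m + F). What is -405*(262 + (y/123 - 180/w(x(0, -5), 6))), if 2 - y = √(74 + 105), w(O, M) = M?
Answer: -3852630/41 + 135*√179/41 ≈ -93923.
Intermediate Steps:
x(m, F) = 1/(F + m)
y = 2 - √179 (y = 2 - √(74 + 105) = 2 - √179 ≈ -11.379)
-405*(262 + (y/123 - 180/w(x(0, -5), 6))) = -405*(262 + ((2 - √179)/123 - 180/6)) = -405*(262 + ((2 - √179)*(1/123) - 180*⅙)) = -405*(262 + ((2/123 - √179/123) - 30)) = -405*(262 + (-3688/123 - √179/123)) = -405*(28538/123 - √179/123) = -3852630/41 + 135*√179/41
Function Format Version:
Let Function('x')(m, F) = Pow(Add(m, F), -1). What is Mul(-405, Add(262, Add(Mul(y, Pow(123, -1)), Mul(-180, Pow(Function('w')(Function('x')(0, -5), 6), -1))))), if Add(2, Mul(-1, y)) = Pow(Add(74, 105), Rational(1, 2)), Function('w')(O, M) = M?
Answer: Add(Rational(-3852630, 41), Mul(Rational(135, 41), Pow(179, Rational(1, 2)))) ≈ -93923.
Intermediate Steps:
Function('x')(m, F) = Pow(Add(F, m), -1)
y = Add(2, Mul(-1, Pow(179, Rational(1, 2)))) (y = Add(2, Mul(-1, Pow(Add(74, 105), Rational(1, 2)))) = Add(2, Mul(-1, Pow(179, Rational(1, 2)))) ≈ -11.379)
Mul(-405, Add(262, Add(Mul(y, Pow(123, -1)), Mul(-180, Pow(Function('w')(Function('x')(0, -5), 6), -1))))) = Mul(-405, Add(262, Add(Mul(Add(2, Mul(-1, Pow(179, Rational(1, 2)))), Pow(123, -1)), Mul(-180, Pow(6, -1))))) = Mul(-405, Add(262, Add(Mul(Add(2, Mul(-1, Pow(179, Rational(1, 2)))), Rational(1, 123)), Mul(-180, Rational(1, 6))))) = Mul(-405, Add(262, Add(Add(Rational(2, 123), Mul(Rational(-1, 123), Pow(179, Rational(1, 2)))), -30))) = Mul(-405, Add(262, Add(Rational(-3688, 123), Mul(Rational(-1, 123), Pow(179, Rational(1, 2)))))) = Mul(-405, Add(Rational(28538, 123), Mul(Rational(-1, 123), Pow(179, Rational(1, 2))))) = Add(Rational(-3852630, 41), Mul(Rational(135, 41), Pow(179, Rational(1, 2))))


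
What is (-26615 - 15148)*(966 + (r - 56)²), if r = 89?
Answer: -85822965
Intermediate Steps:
(-26615 - 15148)*(966 + (r - 56)²) = (-26615 - 15148)*(966 + (89 - 56)²) = -41763*(966 + 33²) = -41763*(966 + 1089) = -41763*2055 = -85822965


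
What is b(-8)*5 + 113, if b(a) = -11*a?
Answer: 553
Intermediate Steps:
b(-8)*5 + 113 = -11*(-8)*5 + 113 = 88*5 + 113 = 440 + 113 = 553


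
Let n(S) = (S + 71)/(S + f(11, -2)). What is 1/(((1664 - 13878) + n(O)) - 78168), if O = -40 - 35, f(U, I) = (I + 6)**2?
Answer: -59/5332534 ≈ -1.1064e-5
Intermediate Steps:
f(U, I) = (6 + I)**2
O = -75
n(S) = (71 + S)/(16 + S) (n(S) = (S + 71)/(S + (6 - 2)**2) = (71 + S)/(S + 4**2) = (71 + S)/(S + 16) = (71 + S)/(16 + S))
1/(((1664 - 13878) + n(O)) - 78168) = 1/(((1664 - 13878) + (71 - 75)/(16 - 75)) - 78168) = 1/((-12214 - 4/(-59)) - 78168) = 1/((-12214 - 1/59*(-4)) - 78168) = 1/((-12214 + 4/59) - 78168) = 1/(-720622/59 - 78168) = 1/(-5332534/59) = -59/5332534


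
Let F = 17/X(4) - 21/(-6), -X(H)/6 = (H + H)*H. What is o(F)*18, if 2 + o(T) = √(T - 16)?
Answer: -36 + 3*I*√7251/4 ≈ -36.0 + 63.865*I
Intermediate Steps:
X(H) = -12*H² (X(H) = -6*(H + H)*H = -6*2*H*H = -12*H²)
F = 655/192 (F = 17/((-12*4²)) - 21/(-6) = 17/((-12*16)) - 21*(-⅙) = 17/(-192) + 7/2 = 17*(-1/192) + 7/2 = -17/192 + 7/2 = 655/192 ≈ 3.4115)
o(T) = -2 + √(-16 + T) (o(T) = -2 + √(T - 16) = -2 + √(-16 + T))
o(F)*18 = (-2 + √(-16 + 655/192))*18 = (-2 + √(-2417/192))*18 = (-2 + I*√7251/24)*18 = -36 + 3*I*√7251/4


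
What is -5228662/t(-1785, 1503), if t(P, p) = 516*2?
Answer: -2614331/516 ≈ -5066.5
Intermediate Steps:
t(P, p) = 1032
-5228662/t(-1785, 1503) = -5228662/1032 = -5228662*1/1032 = -2614331/516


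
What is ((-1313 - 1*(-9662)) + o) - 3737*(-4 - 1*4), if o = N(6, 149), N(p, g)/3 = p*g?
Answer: 40927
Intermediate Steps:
N(p, g) = 3*g*p (N(p, g) = 3*(p*g) = 3*(g*p) = 3*g*p)
o = 2682 (o = 3*149*6 = 2682)
((-1313 - 1*(-9662)) + o) - 3737*(-4 - 1*4) = ((-1313 - 1*(-9662)) + 2682) - 3737*(-4 - 1*4) = ((-1313 + 9662) + 2682) - 3737*(-4 - 4) = (8349 + 2682) - 3737*(-8) = 11031 + 29896 = 40927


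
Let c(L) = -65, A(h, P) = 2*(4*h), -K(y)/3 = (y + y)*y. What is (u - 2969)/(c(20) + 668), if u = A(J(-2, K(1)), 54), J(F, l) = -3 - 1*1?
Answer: -3001/603 ≈ -4.9768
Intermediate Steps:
K(y) = -6*y**2 (K(y) = -3*(y + y)*y = -3*2*y*y = -6*y**2)
J(F, l) = -4 (J(F, l) = -3 - 1 = -4)
A(h, P) = 8*h
u = -32 (u = 8*(-4) = -32)
(u - 2969)/(c(20) + 668) = (-32 - 2969)/(-65 + 668) = -3001/603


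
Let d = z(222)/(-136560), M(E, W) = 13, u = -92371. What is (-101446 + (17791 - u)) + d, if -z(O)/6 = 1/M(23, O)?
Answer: 2578890081/295880 ≈ 8716.0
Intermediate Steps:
z(O) = -6/13
d = 1/295880 (d = -6/13/(-136560) = -6/13*(-1/136560) = 1/295880 ≈ 3.3797e-6)
(-101446 + (17791 - u)) + d = (-101446 + (17791 - 1*(-92371))) + 1/295880 = (-101446 + (17791 + 92371)) + 1/295880 = (-101446 + 110162) + 1/295880 = 8716 + 1/295880 = 2578890081/295880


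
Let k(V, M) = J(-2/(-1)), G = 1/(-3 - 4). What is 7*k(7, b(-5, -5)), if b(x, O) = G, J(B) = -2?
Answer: -14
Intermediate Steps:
G = -1/7 (G = 1/(-7) = -1/7 ≈ -0.14286)
b(x, O) = -1/7
k(V, M) = -2
7*k(7, b(-5, -5)) = 7*(-2) = -14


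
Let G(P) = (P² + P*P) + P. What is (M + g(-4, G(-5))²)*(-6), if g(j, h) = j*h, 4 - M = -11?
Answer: -194490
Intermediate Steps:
M = 15 (M = 4 - 1*(-11) = 4 + 11 = 15)
G(P) = P + 2*P² (G(P) = (P² + P²) + P = 2*P² + P = P + 2*P²)
g(j, h) = h*j
(M + g(-4, G(-5))²)*(-6) = (15 + (-5*(1 + 2*(-5))*(-4))²)*(-6) = (15 + (-5*(1 - 10)*(-4))²)*(-6) = (15 + (-5*(-9)*(-4))²)*(-6) = (15 + (45*(-4))²)*(-6) = (15 + (-180)²)*(-6) = (15 + 32400)*(-6) = 32415*(-6) = -194490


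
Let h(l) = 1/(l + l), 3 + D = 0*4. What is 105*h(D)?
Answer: -35/2 ≈ -17.500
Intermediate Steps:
D = -3 (D = -3 + 0*4 = -3 + 0 = -3)
h(l) = 1/(2*l)
105*h(D) = 105*((1/2)/(-3)) = 105*((1/2)*(-1/3)) = 105*(-1/6) = -35/2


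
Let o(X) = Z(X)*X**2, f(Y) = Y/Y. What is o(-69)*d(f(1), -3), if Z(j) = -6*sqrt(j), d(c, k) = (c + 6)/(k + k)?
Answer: 33327*I*sqrt(69) ≈ 2.7684e+5*I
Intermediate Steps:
f(Y) = 1
d(c, k) = (6 + c)/(2*k) (d(c, k) = (6 + c)/((2*k)) = (6 + c)*(1/(2*k)) = (6 + c)/(2*k))
o(X) = -6*X**(5/2) (o(X) = (-6*sqrt(X))*X**2 = -6*X**(5/2))
o(-69)*d(f(1), -3) = (-28566*I*sqrt(69))*((1/2)*(6 + 1)/(-3)) = (-28566*I*sqrt(69))*((1/2)*(-1/3)*7) = -28566*I*sqrt(69)*(-7/6) = 33327*I*sqrt(69)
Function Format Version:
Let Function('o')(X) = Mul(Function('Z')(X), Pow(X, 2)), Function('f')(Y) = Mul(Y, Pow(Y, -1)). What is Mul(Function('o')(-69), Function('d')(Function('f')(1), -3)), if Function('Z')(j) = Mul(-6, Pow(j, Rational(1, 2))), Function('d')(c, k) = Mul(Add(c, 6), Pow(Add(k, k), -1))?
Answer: Mul(33327, I, Pow(69, Rational(1, 2))) ≈ Mul(2.7684e+5, I)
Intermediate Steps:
Function('f')(Y) = 1
Function('d')(c, k) = Mul(Rational(1, 2), Pow(k, -1), Add(6, c)) (Function('d')(c, k) = Mul(Add(6, c), Pow(Mul(2, k), -1)) = Mul(Add(6, c), Mul(Rational(1, 2), Pow(k, -1))) = Mul(Rational(1, 2), Pow(k, -1), Add(6, c)))
Function('o')(X) = Mul(-6, Pow(X, Rational(5, 2))) (Function('o')(X) = Mul(Mul(-6, Pow(X, Rational(1, 2))), Pow(X, 2)) = Mul(-6, Pow(X, Rational(5, 2))))
Mul(Function('o')(-69), Function('d')(Function('f')(1), -3)) = Mul(Mul(-6, Pow(-69, Rational(5, 2))), Mul(Rational(1, 2), Pow(-3, -1), Add(6, 1))) = Mul(Mul(-6, Mul(4761, I, Pow(69, Rational(1, 2)))), Mul(Rational(1, 2), Rational(-1, 3), 7)) = Mul(Mul(-28566, I, Pow(69, Rational(1, 2))), Rational(-7, 6)) = Mul(33327, I, Pow(69, Rational(1, 2)))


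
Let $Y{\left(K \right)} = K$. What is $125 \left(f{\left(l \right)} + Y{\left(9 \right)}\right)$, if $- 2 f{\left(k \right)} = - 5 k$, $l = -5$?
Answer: $- \frac{875}{2} \approx -437.5$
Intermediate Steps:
$f{\left(k \right)} = \frac{5 k}{2}$ ($f{\left(k \right)} = - \frac{\left(-5\right) k}{2} = \frac{5 k}{2}$)
$125 \left(f{\left(l \right)} + Y{\left(9 \right)}\right) = 125 \left(\frac{5}{2} \left(-5\right) + 9\right) = 125 \left(- \frac{25}{2} + 9\right) = 125 \left(- \frac{7}{2}\right) = - \frac{875}{2}$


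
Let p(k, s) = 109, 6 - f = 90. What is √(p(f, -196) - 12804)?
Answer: I*√12695 ≈ 112.67*I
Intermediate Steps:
f = -84 (f = 6 - 1*90 = 6 - 90 = -84)
√(p(f, -196) - 12804) = √(109 - 12804) = √(-12695) = I*√12695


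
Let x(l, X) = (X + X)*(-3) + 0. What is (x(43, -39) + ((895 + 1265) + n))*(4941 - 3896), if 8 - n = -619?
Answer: 3156945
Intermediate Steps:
n = 627 (n = 8 - 1*(-619) = 8 + 619 = 627)
x(l, X) = -6*X (x(l, X) = (2*X)*(-3) + 0 = -6*X + 0 = -6*X)
(x(43, -39) + ((895 + 1265) + n))*(4941 - 3896) = (-6*(-39) + ((895 + 1265) + 627))*(4941 - 3896) = (234 + (2160 + 627))*1045 = (234 + 2787)*1045 = 3021*1045 = 3156945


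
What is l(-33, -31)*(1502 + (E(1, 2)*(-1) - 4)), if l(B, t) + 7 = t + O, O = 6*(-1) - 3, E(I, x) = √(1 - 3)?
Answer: -70406 + 47*I*√2 ≈ -70406.0 + 66.468*I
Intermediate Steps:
E(I, x) = I*√2 (E(I, x) = √(-2) = I*√2)
O = -9 (O = -6 - 3 = -9)
l(B, t) = -16 + t (l(B, t) = -7 + (t - 9) = -7 + (-9 + t) = -16 + t)
l(-33, -31)*(1502 + (E(1, 2)*(-1) - 4)) = (-16 - 31)*(1502 + ((I*√2)*(-1) - 4)) = -47*(1502 + (-I*√2 - 4)) = -47*(1502 + (-4 - I*√2)) = -47*(1498 - I*√2) = -70406 + 47*I*√2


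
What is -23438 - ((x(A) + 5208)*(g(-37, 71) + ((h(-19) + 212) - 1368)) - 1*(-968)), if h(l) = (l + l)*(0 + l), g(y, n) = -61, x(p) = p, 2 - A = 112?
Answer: 2499104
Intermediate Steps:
A = -110 (A = 2 - 1*112 = 2 - 112 = -110)
h(l) = 2*l² (h(l) = (2*l)*l = 2*l²)
-23438 - ((x(A) + 5208)*(g(-37, 71) + ((h(-19) + 212) - 1368)) - 1*(-968)) = -23438 - ((-110 + 5208)*(-61 + ((2*(-19)² + 212) - 1368)) - 1*(-968)) = -23438 - (5098*(-61 + ((2*361 + 212) - 1368)) + 968) = -23438 - (5098*(-61 + ((722 + 212) - 1368)) + 968) = -23438 - (5098*(-61 + (934 - 1368)) + 968) = -23438 - (5098*(-61 - 434) + 968) = -23438 - (5098*(-495) + 968) = -23438 - (-2523510 + 968) = -23438 - 1*(-2522542) = -23438 + 2522542 = 2499104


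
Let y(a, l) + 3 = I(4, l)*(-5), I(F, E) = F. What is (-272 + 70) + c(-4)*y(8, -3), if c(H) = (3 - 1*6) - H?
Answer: -225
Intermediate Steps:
y(a, l) = -23 (y(a, l) = -3 + 4*(-5) = -3 - 20 = -23)
c(H) = -3 - H (c(H) = (3 - 6) - H = -3 - H)
(-272 + 70) + c(-4)*y(8, -3) = (-272 + 70) + (-3 - 1*(-4))*(-23) = -202 + (-3 + 4)*(-23) = -202 + 1*(-23) = -202 - 23 = -225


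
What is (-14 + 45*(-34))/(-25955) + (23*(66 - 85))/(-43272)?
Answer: 78154303/1123124760 ≈ 0.069587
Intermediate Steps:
(-14 + 45*(-34))/(-25955) + (23*(66 - 85))/(-43272) = (-14 - 1530)*(-1/25955) + (23*(-19))*(-1/43272) = -1544*(-1/25955) - 437*(-1/43272) = 1544/25955 + 437/43272 = 78154303/1123124760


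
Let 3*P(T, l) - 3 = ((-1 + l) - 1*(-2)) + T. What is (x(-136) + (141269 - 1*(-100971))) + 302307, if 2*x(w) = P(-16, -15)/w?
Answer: 148116793/272 ≈ 5.4455e+5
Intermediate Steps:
P(T, l) = 4/3 + T/3 + l/3 (P(T, l) = 1 + (((-1 + l) - 1*(-2)) + T)/3 = 1 + (((-1 + l) + 2) + T)/3 = 1 + ((1 + l) + T)/3 = 1 + (1 + T + l)/3 = 1 + (⅓ + T/3 + l/3) = 4/3 + T/3 + l/3)
x(w) = -9/(2*w) (x(w) = ((4/3 + (⅓)*(-16) + (⅓)*(-15))/w)/2 = ((4/3 - 16/3 - 5)/w)/2 = (-9/w)/2 = -9/(2*w))
(x(-136) + (141269 - 1*(-100971))) + 302307 = (-9/2/(-136) + (141269 - 1*(-100971))) + 302307 = (-9/2*(-1/136) + (141269 + 100971)) + 302307 = (9/272 + 242240) + 302307 = 65889289/272 + 302307 = 148116793/272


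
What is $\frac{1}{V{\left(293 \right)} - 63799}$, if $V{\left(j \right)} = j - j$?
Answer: $- \frac{1}{63799} \approx -1.5674 \cdot 10^{-5}$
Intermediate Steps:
$V{\left(j \right)} = 0$
$\frac{1}{V{\left(293 \right)} - 63799} = \frac{1}{0 - 63799} = \frac{1}{-63799} = - \frac{1}{63799}$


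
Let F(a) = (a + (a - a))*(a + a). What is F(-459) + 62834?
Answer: 484196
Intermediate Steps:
F(a) = 2*a**2 (F(a) = (a + 0)*(2*a) = a*(2*a) = 2*a**2)
F(-459) + 62834 = 2*(-459)**2 + 62834 = 2*210681 + 62834 = 421362 + 62834 = 484196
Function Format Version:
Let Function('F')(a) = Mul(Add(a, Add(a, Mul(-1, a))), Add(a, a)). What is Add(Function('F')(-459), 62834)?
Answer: 484196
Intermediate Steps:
Function('F')(a) = Mul(2, Pow(a, 2)) (Function('F')(a) = Mul(Add(a, 0), Mul(2, a)) = Mul(a, Mul(2, a)) = Mul(2, Pow(a, 2)))
Add(Function('F')(-459), 62834) = Add(Mul(2, Pow(-459, 2)), 62834) = Add(Mul(2, 210681), 62834) = Add(421362, 62834) = 484196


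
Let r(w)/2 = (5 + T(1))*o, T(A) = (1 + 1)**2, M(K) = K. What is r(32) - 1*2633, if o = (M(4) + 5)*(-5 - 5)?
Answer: -4253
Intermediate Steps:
T(A) = 4 (T(A) = 2**2 = 4)
o = -90 (o = (4 + 5)*(-5 - 5) = 9*(-10) = -90)
r(w) = -1620 (r(w) = 2*((5 + 4)*(-90)) = 2*(9*(-90)) = 2*(-810) = -1620)
r(32) - 1*2633 = -1620 - 1*2633 = -1620 - 2633 = -4253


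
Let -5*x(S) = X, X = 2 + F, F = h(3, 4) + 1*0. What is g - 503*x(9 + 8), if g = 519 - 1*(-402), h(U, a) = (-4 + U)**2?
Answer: 6114/5 ≈ 1222.8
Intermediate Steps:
g = 921 (g = 519 + 402 = 921)
F = 1 (F = (-4 + 3)**2 + 1*0 = (-1)**2 + 0 = 1 + 0 = 1)
X = 3 (X = 2 + 1 = 3)
x(S) = -3/5 (x(S) = -1/5*3 = -3/5)
g - 503*x(9 + 8) = 921 - 503*(-3/5) = 921 + 1509/5 = 6114/5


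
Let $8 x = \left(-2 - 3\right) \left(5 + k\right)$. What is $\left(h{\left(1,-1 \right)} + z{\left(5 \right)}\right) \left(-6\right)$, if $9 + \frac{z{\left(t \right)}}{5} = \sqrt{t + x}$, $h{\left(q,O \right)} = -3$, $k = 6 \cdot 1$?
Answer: $288 - \frac{15 i \sqrt{30}}{2} \approx 288.0 - 41.079 i$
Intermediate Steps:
$k = 6$
$x = - \frac{55}{8}$ ($x = \frac{\left(-2 - 3\right) \left(5 + 6\right)}{8} = \frac{\left(-5\right) 11}{8} = \frac{1}{8} \left(-55\right) = - \frac{55}{8} \approx -6.875$)
$z{\left(t \right)} = -45 + 5 \sqrt{- \frac{55}{8} + t}$ ($z{\left(t \right)} = -45 + 5 \sqrt{t - \frac{55}{8}} = -45 + 5 \sqrt{- \frac{55}{8} + t}$)
$\left(h{\left(1,-1 \right)} + z{\left(5 \right)}\right) \left(-6\right) = \left(-3 - \left(45 - \frac{5 \sqrt{-110 + 16 \cdot 5}}{4}\right)\right) \left(-6\right) = \left(-3 - \left(45 - \frac{5 \sqrt{-110 + 80}}{4}\right)\right) \left(-6\right) = \left(-3 - \left(45 - \frac{5 \sqrt{-30}}{4}\right)\right) \left(-6\right) = \left(-3 - \left(45 - \frac{5 i \sqrt{30}}{4}\right)\right) \left(-6\right) = \left(-48 + \frac{5 i \sqrt{30}}{4}\right) \left(-6\right) = 288 - \frac{15 i \sqrt{30}}{2}$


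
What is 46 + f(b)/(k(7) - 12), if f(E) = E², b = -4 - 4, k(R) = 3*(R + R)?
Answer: 722/15 ≈ 48.133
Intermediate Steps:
k(R) = 6*R (k(R) = 3*(2*R) = 6*R)
b = -8
46 + f(b)/(k(7) - 12) = 46 + (-8)²/(6*7 - 12) = 46 + 64/(42 - 12) = 46 + 64/30 = 46 + (1/30)*64 = 46 + 32/15 = 722/15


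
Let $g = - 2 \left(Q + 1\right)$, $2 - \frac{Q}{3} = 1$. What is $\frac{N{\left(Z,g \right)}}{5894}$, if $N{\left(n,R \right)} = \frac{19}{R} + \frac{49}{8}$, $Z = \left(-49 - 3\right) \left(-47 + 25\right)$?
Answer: $\frac{15}{23576} \approx 0.00063624$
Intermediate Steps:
$Q = 3$ ($Q = 6 - 3 = 3$)
$Z = 1144$ ($Z = \left(-52\right) \left(-22\right) = 1144$)
$g = -8$ ($g = - 2 \left(3 + 1\right) = \left(-2\right) 4 = -8$)
$N{\left(n,R \right)} = \frac{49}{8} + \frac{19}{R}$ ($N{\left(n,R \right)} = \frac{19}{R} + 49 \cdot \frac{1}{8} = \frac{19}{R} + \frac{49}{8} = \frac{49}{8} + \frac{19}{R}$)
$\frac{N{\left(Z,g \right)}}{5894} = \frac{\frac{49}{8} + \frac{19}{-8}}{5894} = \left(\frac{49}{8} + 19 \left(- \frac{1}{8}\right)\right) \frac{1}{5894} = \left(\frac{49}{8} - \frac{19}{8}\right) \frac{1}{5894} = \frac{15}{4} \cdot \frac{1}{5894} = \frac{15}{23576}$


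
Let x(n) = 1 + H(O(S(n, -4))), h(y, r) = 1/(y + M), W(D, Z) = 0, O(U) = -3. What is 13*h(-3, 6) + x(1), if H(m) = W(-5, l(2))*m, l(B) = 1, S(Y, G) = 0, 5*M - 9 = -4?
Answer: -11/2 ≈ -5.5000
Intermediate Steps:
M = 1 (M = 9/5 + (1/5)*(-4) = 9/5 - 4/5 = 1)
H(m) = 0 (H(m) = 0*m = 0)
h(y, r) = 1/(1 + y) (h(y, r) = 1/(y + 1) = 1/(1 + y))
x(n) = 1 (x(n) = 1 + 0 = 1)
13*h(-3, 6) + x(1) = 13/(1 - 3) + 1 = 13/(-2) + 1 = 13*(-1/2) + 1 = -13/2 + 1 = -11/2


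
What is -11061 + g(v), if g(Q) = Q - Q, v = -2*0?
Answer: -11061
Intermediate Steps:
v = 0
g(Q) = 0
-11061 + g(v) = -11061 + 0 = -11061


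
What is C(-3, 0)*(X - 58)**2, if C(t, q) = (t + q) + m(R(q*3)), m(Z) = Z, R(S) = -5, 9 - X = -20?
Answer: -6728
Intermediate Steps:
X = 29 (X = 9 - 1*(-20) = 9 + 20 = 29)
C(t, q) = -5 + q + t (C(t, q) = (t + q) - 5 = (q + t) - 5 = -5 + q + t)
C(-3, 0)*(X - 58)**2 = (-5 + 0 - 3)*(29 - 58)**2 = -8*(-29)**2 = -8*841 = -6728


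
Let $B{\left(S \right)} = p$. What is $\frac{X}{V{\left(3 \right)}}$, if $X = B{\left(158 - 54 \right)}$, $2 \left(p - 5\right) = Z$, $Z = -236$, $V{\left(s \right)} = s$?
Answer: $- \frac{113}{3} \approx -37.667$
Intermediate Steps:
$p = -113$ ($p = 5 + \frac{1}{2} \left(-236\right) = 5 - 118 = -113$)
$B{\left(S \right)} = -113$
$X = -113$
$\frac{X}{V{\left(3 \right)}} = - \frac{113}{3}$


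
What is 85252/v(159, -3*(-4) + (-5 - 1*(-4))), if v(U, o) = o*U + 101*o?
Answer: 21313/715 ≈ 29.808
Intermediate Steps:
v(U, o) = 101*o + U*o (v(U, o) = U*o + 101*o = 101*o + U*o)
85252/v(159, -3*(-4) + (-5 - 1*(-4))) = 85252/(((-3*(-4) + (-5 - 1*(-4)))*(101 + 159))) = 85252/(((12 + (-5 + 4))*260)) = 85252/(((12 - 1)*260)) = 85252/((11*260)) = 85252/2860 = 85252*(1/2860) = 21313/715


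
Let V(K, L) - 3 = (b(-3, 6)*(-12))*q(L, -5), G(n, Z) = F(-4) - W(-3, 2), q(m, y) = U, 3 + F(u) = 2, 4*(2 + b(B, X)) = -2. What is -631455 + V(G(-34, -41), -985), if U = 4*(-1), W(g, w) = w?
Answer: -631572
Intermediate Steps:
b(B, X) = -5/2 (b(B, X) = -2 + (¼)*(-2) = -2 - ½ = -5/2)
F(u) = -1 (F(u) = -3 + 2 = -1)
U = -4
q(m, y) = -4
G(n, Z) = -3 (G(n, Z) = -1 - 1*2 = -1 - 2 = -3)
V(K, L) = -117 (V(K, L) = 3 - 5/2*(-12)*(-4) = 3 + 30*(-4) = 3 - 120 = -117)
-631455 + V(G(-34, -41), -985) = -631455 - 117 = -631572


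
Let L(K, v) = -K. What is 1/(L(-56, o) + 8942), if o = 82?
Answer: 1/8998 ≈ 0.00011114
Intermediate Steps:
1/(L(-56, o) + 8942) = 1/(-1*(-56) + 8942) = 1/(56 + 8942) = 1/8998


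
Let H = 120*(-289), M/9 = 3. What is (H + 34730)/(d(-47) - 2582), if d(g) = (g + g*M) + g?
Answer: -10/789 ≈ -0.012674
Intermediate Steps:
M = 27 (M = 9*3 = 27)
d(g) = 29*g (d(g) = (g + g*27) + g = (g + 27*g) + g = 28*g + g = 29*g)
H = -34680
(H + 34730)/(d(-47) - 2582) = (-34680 + 34730)/(29*(-47) - 2582) = 50/(-1363 - 2582) = 50/(-3945) = 50*(-1/3945) = -10/789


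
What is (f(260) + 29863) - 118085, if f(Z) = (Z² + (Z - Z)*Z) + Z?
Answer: -20362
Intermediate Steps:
f(Z) = Z + Z² (f(Z) = (Z² + 0*Z) + Z = (Z² + 0) + Z = Z² + Z = Z + Z²)
(f(260) + 29863) - 118085 = (260*(1 + 260) + 29863) - 118085 = (260*261 + 29863) - 118085 = (67860 + 29863) - 118085 = 97723 - 118085 = -20362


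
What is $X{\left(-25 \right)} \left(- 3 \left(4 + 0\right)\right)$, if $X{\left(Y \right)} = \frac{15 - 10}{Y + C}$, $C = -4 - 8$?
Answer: $\frac{60}{37} \approx 1.6216$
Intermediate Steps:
$C = -12$ ($C = -4 - 8 = -12$)
$X{\left(Y \right)} = \frac{5}{-12 + Y}$ ($X{\left(Y \right)} = \frac{15 - 10}{Y - 12} = \frac{5}{-12 + Y}$)
$X{\left(-25 \right)} \left(- 3 \left(4 + 0\right)\right) = \frac{5}{-12 - 25} \left(- 3 \left(4 + 0\right)\right) = \frac{5}{-37} \left(\left(-3\right) 4\right) = 5 \left(- \frac{1}{37}\right) \left(-12\right) = \left(- \frac{5}{37}\right) \left(-12\right) = \frac{60}{37}$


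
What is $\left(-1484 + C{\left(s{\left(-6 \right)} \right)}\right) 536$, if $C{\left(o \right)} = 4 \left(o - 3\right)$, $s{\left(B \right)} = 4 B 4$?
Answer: $-1007680$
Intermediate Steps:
$s{\left(B \right)} = 16 B$
$C{\left(o \right)} = -12 + 4 o$ ($C{\left(o \right)} = 4 \left(-3 + o\right) = -12 + 4 o$)
$\left(-1484 + C{\left(s{\left(-6 \right)} \right)}\right) 536 = \left(-1484 + \left(-12 + 4 \cdot 16 \left(-6\right)\right)\right) 536 = \left(-1484 + \left(-12 + 4 \left(-96\right)\right)\right) 536 = \left(-1484 - 396\right) 536 = \left(-1880\right) 536 = -1007680$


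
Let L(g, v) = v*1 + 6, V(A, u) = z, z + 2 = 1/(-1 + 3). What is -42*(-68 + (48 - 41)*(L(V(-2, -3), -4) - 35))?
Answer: 12558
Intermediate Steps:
z = -3/2 (z = -2 + 1/(-1 + 3) = -2 + 1/2 = -2 + ½ = -3/2 ≈ -1.5000)
V(A, u) = -3/2
L(g, v) = 6 + v (L(g, v) = v + 6 = 6 + v)
-42*(-68 + (48 - 41)*(L(V(-2, -3), -4) - 35)) = -42*(-68 + (48 - 41)*((6 - 4) - 35)) = -42*(-68 + 7*(2 - 35)) = -42*(-68 + 7*(-33)) = -42*(-68 - 231) = -42*(-299) = 12558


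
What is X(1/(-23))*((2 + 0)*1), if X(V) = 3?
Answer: 6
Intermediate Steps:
X(1/(-23))*((2 + 0)*1) = 3*((2 + 0)*1) = 3*(2*1) = 3*2 = 6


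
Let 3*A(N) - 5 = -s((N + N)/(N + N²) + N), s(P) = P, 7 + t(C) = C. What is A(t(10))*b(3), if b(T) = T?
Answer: 3/2 ≈ 1.5000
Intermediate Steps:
t(C) = -7 + C
A(N) = 5/3 - N/3 - 2*N/(3*(N + N²)) (A(N) = 5/3 + (-((N + N)/(N + N²) + N))/3 = 5/3 + (-((2*N)/(N + N²) + N))/3 = 5/3 + (-(2*N/(N + N²) + N))/3 = 5/3 + (-(N + 2*N/(N + N²)))/3 = 5/3 + (-N - 2*N/(N + N²))/3 = 5/3 + (-N/3 - 2*N/(3*(N + N²))) = 5/3 - N/3 - 2*N/(3*(N + N²)))
A(t(10))*b(3) = ((3 - (-7 + 10)² + 4*(-7 + 10))/(3*(1 + (-7 + 10))))*3 = ((3 - 1*3² + 4*3)/(3*(1 + 3)))*3 = ((⅓)*(3 - 1*9 + 12)/4)*3 = ((⅓)*(¼)*(3 - 9 + 12))*3 = ((⅓)*(¼)*6)*3 = (½)*3 = 3/2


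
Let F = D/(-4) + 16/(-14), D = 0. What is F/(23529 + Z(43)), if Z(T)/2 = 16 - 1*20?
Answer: -8/164647 ≈ -4.8589e-5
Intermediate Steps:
Z(T) = -8 (Z(T) = 2*(16 - 1*20) = 2*(16 - 20) = 2*(-4) = -8)
F = -8/7 (F = 0/(-4) + 16/(-14) = 0*(-¼) + 16*(-1/14) = 0 - 8/7 = -8/7 ≈ -1.1429)
F/(23529 + Z(43)) = -8/7/(23529 - 8) = -8/7/23521 = (1/23521)*(-8/7) = -8/164647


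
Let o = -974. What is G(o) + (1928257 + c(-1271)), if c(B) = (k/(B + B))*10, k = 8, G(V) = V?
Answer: 2449576653/1271 ≈ 1.9273e+6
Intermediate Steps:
c(B) = 40/B (c(B) = (8/(B + B))*10 = (8/((2*B)))*10 = (8*(1/(2*B)))*10 = (4/B)*10 = 40/B)
G(o) + (1928257 + c(-1271)) = -974 + (1928257 + 40/(-1271)) = -974 + (1928257 + 40*(-1/1271)) = -974 + (1928257 - 40/1271) = -974 + 2450814607/1271 = 2449576653/1271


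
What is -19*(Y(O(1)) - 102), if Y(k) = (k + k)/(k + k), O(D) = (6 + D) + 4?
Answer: 1919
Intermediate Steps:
O(D) = 10 + D
Y(k) = 1 (Y(k) = (2*k)/((2*k)) = (2*k)*(1/(2*k)) = 1)
-19*(Y(O(1)) - 102) = -19*(1 - 102) = -19*(-101) = 1919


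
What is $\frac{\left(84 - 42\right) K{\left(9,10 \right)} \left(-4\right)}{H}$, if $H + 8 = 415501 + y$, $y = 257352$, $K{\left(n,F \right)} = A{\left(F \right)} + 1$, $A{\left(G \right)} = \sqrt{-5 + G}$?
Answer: $- \frac{168}{672845} - \frac{168 \sqrt{5}}{672845} \approx -0.000808$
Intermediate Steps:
$K{\left(n,F \right)} = 1 + \sqrt{-5 + F}$ ($K{\left(n,F \right)} = \sqrt{-5 + F} + 1 = 1 + \sqrt{-5 + F}$)
$H = 672845$ ($H = -8 + \left(415501 + 257352\right) = -8 + 672853 = 672845$)
$\frac{\left(84 - 42\right) K{\left(9,10 \right)} \left(-4\right)}{H} = \frac{\left(84 - 42\right) \left(1 + \sqrt{-5 + 10}\right) \left(-4\right)}{672845} = 42 \left(1 + \sqrt{5}\right) \left(-4\right) \frac{1}{672845} = \left(42 + 42 \sqrt{5}\right) \left(-4\right) \frac{1}{672845} = \left(-168 - 168 \sqrt{5}\right) \frac{1}{672845} = - \frac{168}{672845} - \frac{168 \sqrt{5}}{672845}$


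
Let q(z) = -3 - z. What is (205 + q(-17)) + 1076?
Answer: 1295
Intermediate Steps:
(205 + q(-17)) + 1076 = (205 + (-3 - 1*(-17))) + 1076 = (205 + (-3 + 17)) + 1076 = (205 + 14) + 1076 = 219 + 1076 = 1295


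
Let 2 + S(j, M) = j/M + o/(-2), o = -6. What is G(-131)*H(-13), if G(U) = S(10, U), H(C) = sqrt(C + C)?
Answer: 121*I*sqrt(26)/131 ≈ 4.7098*I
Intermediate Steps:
S(j, M) = 1 + j/M (S(j, M) = -2 + (j/M - 6/(-2)) = -2 + (j/M - 6*(-1/2)) = -2 + (j/M + 3) = -2 + (3 + j/M) = 1 + j/M)
H(C) = sqrt(2)*sqrt(C) (H(C) = sqrt(2*C) = sqrt(2)*sqrt(C))
G(U) = (10 + U)/U (G(U) = (U + 10)/U = (10 + U)/U)
G(-131)*H(-13) = ((10 - 131)/(-131))*(sqrt(2)*sqrt(-13)) = (-1/131*(-121))*(sqrt(2)*(I*sqrt(13))) = 121*(I*sqrt(26))/131 = 121*I*sqrt(26)/131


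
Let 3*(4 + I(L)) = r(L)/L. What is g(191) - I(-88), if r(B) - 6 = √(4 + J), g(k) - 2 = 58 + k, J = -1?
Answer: 11221/44 + √3/264 ≈ 255.03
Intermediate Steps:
g(k) = 60 + k (g(k) = 2 + (58 + k) = 60 + k)
r(B) = 6 + √3 (r(B) = 6 + √(4 - 1) = 6 + √3)
I(L) = -4 + (6 + √3)/(3*L) (I(L) = -4 + ((6 + √3)/L)/3 = -4 + (6 + √3)/(3*L))
g(191) - I(-88) = (60 + 191) - (6 + √3 - 12*(-88))/(3*(-88)) = 251 - (-1)*(6 + √3 + 1056)/(3*88) = 251 - (-1)*(1062 + √3)/(3*88) = 251 - (-177/44 - √3/264) = 251 + (177/44 + √3/264) = 11221/44 + √3/264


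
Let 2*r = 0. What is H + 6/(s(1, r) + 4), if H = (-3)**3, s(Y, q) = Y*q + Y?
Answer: -129/5 ≈ -25.800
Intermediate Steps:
r = 0 (r = (1/2)*0 = 0)
s(Y, q) = Y + Y*q
H = -27
H + 6/(s(1, r) + 4) = -27 + 6/(1*(1 + 0) + 4) = -27 + 6/(1*1 + 4) = -27 + 6/(1 + 4) = -27 + 6/5 = -129/5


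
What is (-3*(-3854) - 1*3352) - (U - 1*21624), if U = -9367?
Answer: 39201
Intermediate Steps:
(-3*(-3854) - 1*3352) - (U - 1*21624) = (-3*(-3854) - 1*3352) - (-9367 - 1*21624) = (11562 - 3352) - (-9367 - 21624) = 8210 - 1*(-30991) = 8210 + 30991 = 39201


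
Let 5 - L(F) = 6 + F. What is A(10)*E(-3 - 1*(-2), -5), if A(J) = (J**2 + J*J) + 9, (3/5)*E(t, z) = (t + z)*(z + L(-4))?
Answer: 4180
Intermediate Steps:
L(F) = -1 - F (L(F) = 5 - (6 + F) = 5 + (-6 - F) = -1 - F)
E(t, z) = 5*(3 + z)*(t + z)/3 (E(t, z) = 5*((t + z)*(z + (-1 - 1*(-4))))/3 = 5*((t + z)*(z + (-1 + 4)))/3 = 5*((t + z)*(z + 3))/3 = 5*((t + z)*(3 + z))/3 = 5*((3 + z)*(t + z))/3 = 5*(3 + z)*(t + z)/3)
A(J) = 9 + 2*J**2 (A(J) = (J**2 + J**2) + 9 = 2*J**2 + 9 = 9 + 2*J**2)
A(10)*E(-3 - 1*(-2), -5) = (9 + 2*10**2)*(5*(-3 - 1*(-2)) + 5*(-5) + (5/3)*(-5)**2 + (5/3)*(-3 - 1*(-2))*(-5)) = (9 + 2*100)*(5*(-3 + 2) - 25 + (5/3)*25 + (5/3)*(-3 + 2)*(-5)) = (9 + 200)*(5*(-1) - 25 + 125/3 + (5/3)*(-1)*(-5)) = 209*(-5 - 25 + 125/3 + 25/3) = 209*20 = 4180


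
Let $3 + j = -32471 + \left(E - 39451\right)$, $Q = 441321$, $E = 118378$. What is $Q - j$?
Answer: $394868$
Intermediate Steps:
$j = 46453$ ($j = -3 + \left(-32471 + \left(118378 - 39451\right)\right) = -3 + \left(-32471 + 78927\right) = -3 + 46456 = 46453$)
$Q - j = 441321 - 46453 = 394868$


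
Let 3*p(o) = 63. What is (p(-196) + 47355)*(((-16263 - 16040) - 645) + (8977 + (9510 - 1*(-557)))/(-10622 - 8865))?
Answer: -30419026686720/19487 ≈ -1.5610e+9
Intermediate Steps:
p(o) = 21 (p(o) = (1/3)*63 = 21)
(p(-196) + 47355)*(((-16263 - 16040) - 645) + (8977 + (9510 - 1*(-557)))/(-10622 - 8865)) = (21 + 47355)*(((-16263 - 16040) - 645) + (8977 + (9510 - 1*(-557)))/(-10622 - 8865)) = 47376*((-32303 - 645) + (8977 + (9510 + 557))/(-19487)) = 47376*(-32948 + (8977 + 10067)*(-1/19487)) = 47376*(-32948 + 19044*(-1/19487)) = 47376*(-32948 - 19044/19487) = 47376*(-642076720/19487) = -30419026686720/19487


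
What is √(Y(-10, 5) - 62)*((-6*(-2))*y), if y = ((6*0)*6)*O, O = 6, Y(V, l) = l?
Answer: 0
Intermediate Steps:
y = 0 (y = ((6*0)*6)*6 = (0*6)*6 = 0*6 = 0)
√(Y(-10, 5) - 62)*((-6*(-2))*y) = √(5 - 62)*(-6*(-2)*0) = √(-57)*(12*0) = (I*√57)*0 = 0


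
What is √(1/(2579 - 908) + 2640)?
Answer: √7371517911/1671 ≈ 51.381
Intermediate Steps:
√(1/(2579 - 908) + 2640) = √(1/1671 + 2640) = √(4411441/1671) = √7371517911/1671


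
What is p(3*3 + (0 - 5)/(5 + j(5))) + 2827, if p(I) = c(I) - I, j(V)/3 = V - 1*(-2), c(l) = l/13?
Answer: 476389/169 ≈ 2818.9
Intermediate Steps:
c(l) = l/13 (c(l) = l*(1/13) = l/13)
j(V) = 6 + 3*V (j(V) = 3*(V - 1*(-2)) = 3*(V + 2) = 3*(2 + V) = 6 + 3*V)
p(I) = -12*I/13 (p(I) = I/13 - I = -12*I/13)
p(3*3 + (0 - 5)/(5 + j(5))) + 2827 = -12*(3*3 + (0 - 5)/(5 + (6 + 3*5)))/13 + 2827 = -12*(9 - 5/(5 + (6 + 15)))/13 + 2827 = -12*(9 - 5/(5 + 21))/13 + 2827 = -12*(9 - 5/26)/13 + 2827 = -12/13*229/26 + 2827 = -1374/169 + 2827 = 476389/169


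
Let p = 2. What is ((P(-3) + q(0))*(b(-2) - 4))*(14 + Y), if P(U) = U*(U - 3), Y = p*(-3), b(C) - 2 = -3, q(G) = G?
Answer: -720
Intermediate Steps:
b(C) = -1 (b(C) = 2 - 3 = -1)
Y = -6 (Y = 2*(-3) = -6)
P(U) = U*(-3 + U)
((P(-3) + q(0))*(b(-2) - 4))*(14 + Y) = ((-3*(-3 - 3) + 0)*(-1 - 4))*(14 - 6) = ((-3*(-6) + 0)*(-5))*8 = ((18 + 0)*(-5))*8 = (18*(-5))*8 = -90*8 = -720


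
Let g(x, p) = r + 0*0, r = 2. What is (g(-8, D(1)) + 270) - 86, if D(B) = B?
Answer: 186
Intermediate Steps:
g(x, p) = 2 (g(x, p) = 2 + 0*0 = 2 + 0 = 2)
(g(-8, D(1)) + 270) - 86 = (2 + 270) - 86 = 272 - 86 = 186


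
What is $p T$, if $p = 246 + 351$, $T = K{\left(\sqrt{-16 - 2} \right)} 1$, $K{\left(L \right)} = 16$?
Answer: $9552$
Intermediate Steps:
$T = 16$ ($T = 16 \cdot 1 = 16$)
$p = 597$
$p T = 597 \cdot 16 = 9552$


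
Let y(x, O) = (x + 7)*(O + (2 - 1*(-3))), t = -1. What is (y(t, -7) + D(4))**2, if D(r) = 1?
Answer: 121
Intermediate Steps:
y(x, O) = (5 + O)*(7 + x) (y(x, O) = (7 + x)*(O + (2 + 3)) = (7 + x)*(O + 5) = (7 + x)*(5 + O) = (5 + O)*(7 + x))
(y(t, -7) + D(4))**2 = ((35 + 5*(-1) + 7*(-7) - 7*(-1)) + 1)**2 = ((35 - 5 - 49 + 7) + 1)**2 = (-12 + 1)**2 = (-11)**2 = 121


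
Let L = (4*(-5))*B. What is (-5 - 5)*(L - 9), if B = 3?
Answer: 690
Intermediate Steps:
L = -60 (L = (4*(-5))*3 = -20*3 = -60)
(-5 - 5)*(L - 9) = (-5 - 5)*(-60 - 9) = -10*(-69) = 690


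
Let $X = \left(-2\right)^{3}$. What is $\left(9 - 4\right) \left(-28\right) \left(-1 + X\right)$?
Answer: $1260$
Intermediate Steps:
$X = -8$
$\left(9 - 4\right) \left(-28\right) \left(-1 + X\right) = \left(9 - 4\right) \left(-28\right) \left(-1 - 8\right) = \left(9 - 4\right) \left(-28\right) \left(-9\right) = 5 \left(-28\right) \left(-9\right) = \left(-140\right) \left(-9\right) = 1260$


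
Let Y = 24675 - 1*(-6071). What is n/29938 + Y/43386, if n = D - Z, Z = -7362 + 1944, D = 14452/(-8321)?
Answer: 2403653450836/2702016063957 ≈ 0.88958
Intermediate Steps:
D = -14452/8321 (D = 14452*(-1/8321) = -14452/8321 ≈ -1.7368)
Y = 30746 (Y = 24675 + 6071 = 30746)
Z = -5418
n = 45068726/8321 (n = -14452/8321 - 1*(-5418) = -14452/8321 + 5418 = 45068726/8321 ≈ 5416.3)
n/29938 + Y/43386 = (45068726/8321)/29938 + 30746/43386 = (45068726/8321)*(1/29938) + 30746*(1/43386) = 22534363/124557049 + 15373/21693 = 2403653450836/2702016063957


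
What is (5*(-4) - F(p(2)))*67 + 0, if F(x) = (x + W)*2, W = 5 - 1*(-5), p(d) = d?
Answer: -2948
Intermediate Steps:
W = 10 (W = 5 + 5 = 10)
F(x) = 20 + 2*x (F(x) = (x + 10)*2 = (10 + x)*2 = 20 + 2*x)
(5*(-4) - F(p(2)))*67 + 0 = (5*(-4) - (20 + 2*2))*67 + 0 = (-20 - (20 + 4))*67 + 0 = (-20 - 1*24)*67 + 0 = (-20 - 24)*67 + 0 = -44*67 + 0 = -2948 + 0 = -2948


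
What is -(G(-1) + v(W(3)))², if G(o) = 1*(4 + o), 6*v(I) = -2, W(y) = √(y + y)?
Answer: -64/9 ≈ -7.1111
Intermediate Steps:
W(y) = √2*√y (W(y) = √(2*y) = √2*√y)
v(I) = -⅓ (v(I) = (⅙)*(-2) = -⅓)
G(o) = 4 + o
-(G(-1) + v(W(3)))² = -((4 - 1) - ⅓)² = -(3 - ⅓)² = -(8/3)² = -1*64/9 = -64/9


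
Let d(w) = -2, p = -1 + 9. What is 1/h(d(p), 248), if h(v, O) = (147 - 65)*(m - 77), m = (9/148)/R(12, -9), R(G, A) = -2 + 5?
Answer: -74/467113 ≈ -0.00015842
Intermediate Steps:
p = 8
R(G, A) = 3
m = 3/148 (m = (9/148)/3 = (9*(1/148))*(1/3) = (9/148)*(1/3) = 3/148 ≈ 0.020270)
h(v, O) = -467113/74 (h(v, O) = (147 - 65)*(3/148 - 77) = 82*(-11393/148) = -467113/74)
1/h(d(p), 248) = 1/(-467113/74) = -74/467113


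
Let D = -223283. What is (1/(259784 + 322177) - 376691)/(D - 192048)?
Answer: 219219471050/241706444091 ≈ 0.90697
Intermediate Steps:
(1/(259784 + 322177) - 376691)/(D - 192048) = (1/(259784 + 322177) - 376691)/(-223283 - 192048) = (1/581961 - 376691)/(-415331) = (1/581961 - 376691)*(-1/415331) = -219219471050/581961*(-1/415331) = 219219471050/241706444091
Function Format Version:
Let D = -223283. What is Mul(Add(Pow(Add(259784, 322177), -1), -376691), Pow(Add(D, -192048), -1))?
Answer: Rational(219219471050, 241706444091) ≈ 0.90697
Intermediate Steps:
Mul(Add(Pow(Add(259784, 322177), -1), -376691), Pow(Add(D, -192048), -1)) = Mul(Add(Pow(Add(259784, 322177), -1), -376691), Pow(Add(-223283, -192048), -1)) = Mul(Add(Pow(581961, -1), -376691), Pow(-415331, -1)) = Mul(Add(Rational(1, 581961), -376691), Rational(-1, 415331)) = Mul(Rational(-219219471050, 581961), Rational(-1, 415331)) = Rational(219219471050, 241706444091)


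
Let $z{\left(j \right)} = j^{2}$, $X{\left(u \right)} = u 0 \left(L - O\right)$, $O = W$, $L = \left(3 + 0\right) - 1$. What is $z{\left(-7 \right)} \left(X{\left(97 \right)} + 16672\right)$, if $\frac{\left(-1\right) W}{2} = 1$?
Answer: $816928$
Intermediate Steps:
$L = 2$ ($L = 3 - 1 = 2$)
$W = -2$ ($W = \left(-2\right) 1 = -2$)
$O = -2$
$X{\left(u \right)} = 0$ ($X{\left(u \right)} = u 0 \left(2 - -2\right) = 0 \left(2 + 2\right) = 0 \cdot 4 = 0$)
$z{\left(-7 \right)} \left(X{\left(97 \right)} + 16672\right) = \left(-7\right)^{2} \left(0 + 16672\right) = 49 \cdot 16672 = 816928$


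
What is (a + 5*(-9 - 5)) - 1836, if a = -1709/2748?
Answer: -5239397/2748 ≈ -1906.6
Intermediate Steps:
a = -1709/2748 (a = -1709*1/2748 = -1709/2748 ≈ -0.62191)
(a + 5*(-9 - 5)) - 1836 = (-1709/2748 + 5*(-9 - 5)) - 1836 = (-1709/2748 + 5*(-14)) - 1836 = (-1709/2748 - 70) - 1836 = -194069/2748 - 1836 = -5239397/2748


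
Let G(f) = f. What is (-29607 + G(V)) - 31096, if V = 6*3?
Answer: -60685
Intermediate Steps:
V = 18
(-29607 + G(V)) - 31096 = (-29607 + 18) - 31096 = -29589 - 31096 = -60685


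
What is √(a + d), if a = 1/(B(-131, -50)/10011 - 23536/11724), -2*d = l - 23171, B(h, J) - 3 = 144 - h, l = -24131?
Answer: √985272953513685690/6454434 ≈ 153.79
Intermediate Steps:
B(h, J) = 147 - h (B(h, J) = 3 + (144 - h) = 147 - h)
d = 23651 (d = -(-24131 - 23171)/2 = -½*(-47302) = 23651)
a = -3260249/6454434 (a = 1/((147 - 1*(-131))/10011 - 23536/11724) = 1/((147 + 131)*(1/10011) - 23536*1/11724) = 1/(278*(1/10011) - 5884/2931) = 1/(278/10011 - 5884/2931) = 1/(-6454434/3260249) = -3260249/6454434 ≈ -0.50512)
√(a + d) = √(-3260249/6454434 + 23651) = √(152650558285/6454434) = √985272953513685690/6454434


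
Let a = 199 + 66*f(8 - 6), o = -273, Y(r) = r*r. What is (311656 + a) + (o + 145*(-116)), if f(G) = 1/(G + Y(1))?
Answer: 294784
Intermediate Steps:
Y(r) = r²
f(G) = 1/(1 + G) (f(G) = 1/(G + 1²) = 1/(G + 1) = 1/(1 + G))
a = 221 (a = 199 + 66/(1 + (8 - 6)) = 199 + 66/(1 + 2) = 199 + 66/3 = 199 + 66*(⅓) = 199 + 22 = 221)
(311656 + a) + (o + 145*(-116)) = (311656 + 221) + (-273 + 145*(-116)) = 311877 + (-273 - 16820) = 311877 - 17093 = 294784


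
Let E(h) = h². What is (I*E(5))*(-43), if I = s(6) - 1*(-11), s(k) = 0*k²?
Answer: -11825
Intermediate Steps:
s(k) = 0
I = 11 (I = 0 - 1*(-11) = 0 + 11 = 11)
(I*E(5))*(-43) = (11*5²)*(-43) = (11*25)*(-43) = 275*(-43) = -11825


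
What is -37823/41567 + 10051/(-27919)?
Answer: -1473770254/1160509073 ≈ -1.2699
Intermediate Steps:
-37823/41567 + 10051/(-27919) = -37823*1/41567 + 10051*(-1/27919) = -37823/41567 - 10051/27919 = -1473770254/1160509073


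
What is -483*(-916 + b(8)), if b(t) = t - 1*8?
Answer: 442428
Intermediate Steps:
b(t) = -8 + t (b(t) = t - 8 = -8 + t)
-483*(-916 + b(8)) = -483*(-916 + (-8 + 8)) = -483*(-916 + 0) = -483*(-916) = 442428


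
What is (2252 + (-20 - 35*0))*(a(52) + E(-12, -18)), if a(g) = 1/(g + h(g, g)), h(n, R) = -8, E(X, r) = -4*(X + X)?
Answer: 2357550/11 ≈ 2.1432e+5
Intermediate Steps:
E(X, r) = -8*X
a(g) = 1/(-8 + g) (a(g) = 1/(g - 8) = 1/(-8 + g))
(2252 + (-20 - 35*0))*(a(52) + E(-12, -18)) = (2252 + (-20 - 35*0))*(1/(-8 + 52) - 8*(-12)) = (2252 + (-20 + 0))*(1/44 + 96) = (2252 - 20)*(1/44 + 96) = 2232*(4225/44) = 2357550/11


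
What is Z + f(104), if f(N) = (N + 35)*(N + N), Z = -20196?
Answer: 8716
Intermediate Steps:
f(N) = 2*N*(35 + N) (f(N) = (35 + N)*(2*N) = 2*N*(35 + N))
Z + f(104) = -20196 + 2*104*(35 + 104) = -20196 + 2*104*139 = -20196 + 28912 = 8716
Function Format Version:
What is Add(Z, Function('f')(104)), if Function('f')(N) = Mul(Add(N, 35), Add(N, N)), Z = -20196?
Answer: 8716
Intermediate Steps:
Function('f')(N) = Mul(2, N, Add(35, N)) (Function('f')(N) = Mul(Add(35, N), Mul(2, N)) = Mul(2, N, Add(35, N)))
Add(Z, Function('f')(104)) = Add(-20196, Mul(2, 104, Add(35, 104))) = Add(-20196, Mul(2, 104, 139)) = Add(-20196, 28912) = 8716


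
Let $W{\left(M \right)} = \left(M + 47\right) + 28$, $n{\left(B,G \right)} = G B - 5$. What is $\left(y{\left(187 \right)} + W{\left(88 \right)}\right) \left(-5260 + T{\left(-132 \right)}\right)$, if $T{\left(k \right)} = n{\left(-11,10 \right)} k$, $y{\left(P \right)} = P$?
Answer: $3472000$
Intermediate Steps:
$n{\left(B,G \right)} = -5 + B G$ ($n{\left(B,G \right)} = B G - 5 = -5 + B G$)
$T{\left(k \right)} = - 115 k$ ($T{\left(k \right)} = \left(-5 - 110\right) k = - 115 k$)
$W{\left(M \right)} = 75 + M$ ($W{\left(M \right)} = \left(47 + M\right) + 28 = 75 + M$)
$\left(y{\left(187 \right)} + W{\left(88 \right)}\right) \left(-5260 + T{\left(-132 \right)}\right) = \left(187 + \left(75 + 88\right)\right) \left(-5260 - -15180\right) = \left(187 + 163\right) \left(-5260 + 15180\right) = 350 \cdot 9920 = 3472000$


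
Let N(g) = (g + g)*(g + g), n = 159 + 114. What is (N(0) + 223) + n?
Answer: 496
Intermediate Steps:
n = 273
N(g) = 4*g² (N(g) = (2*g)*(2*g) = 4*g²)
(N(0) + 223) + n = (4*0² + 223) + 273 = (4*0 + 223) + 273 = (0 + 223) + 273 = 223 + 273 = 496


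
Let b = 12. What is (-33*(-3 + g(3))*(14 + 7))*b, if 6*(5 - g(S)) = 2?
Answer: -13860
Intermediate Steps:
g(S) = 14/3 (g(S) = 5 - 1/6*2 = 5 - 1/3 = 14/3)
(-33*(-3 + g(3))*(14 + 7))*b = -33*(-3 + 14/3)*(14 + 7)*12 = -55*21*12 = -33*35*12 = -1155*12 = -13860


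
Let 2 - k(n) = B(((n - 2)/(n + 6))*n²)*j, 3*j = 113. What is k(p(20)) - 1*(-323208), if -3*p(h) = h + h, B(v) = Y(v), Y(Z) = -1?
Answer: 969743/3 ≈ 3.2325e+5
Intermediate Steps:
j = 113/3 (j = (⅓)*113 = 113/3 ≈ 37.667)
B(v) = -1
p(h) = -2*h/3 (p(h) = -(h + h)/3 = -2*h/3)
k(n) = 119/3 (k(n) = 2 - (-1)*113/3 = 2 - 1*(-113/3) = 2 + 113/3 = 119/3)
k(p(20)) - 1*(-323208) = 119/3 - 1*(-323208) = 119/3 + 323208 = 969743/3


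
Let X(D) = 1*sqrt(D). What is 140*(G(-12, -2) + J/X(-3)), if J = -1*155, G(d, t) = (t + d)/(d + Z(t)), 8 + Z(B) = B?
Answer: 980/11 + 21700*I*sqrt(3)/3 ≈ 89.091 + 12529.0*I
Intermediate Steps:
Z(B) = -8 + B
X(D) = sqrt(D)
G(d, t) = (d + t)/(-8 + d + t) (G(d, t) = (t + d)/(d + (-8 + t)) = (d + t)/(-8 + d + t))
J = -155
140*(G(-12, -2) + J/X(-3)) = 140*((-12 - 2)/(-8 - 12 - 2) - 155*(-I*sqrt(3)/3)) = 140*(-14/(-22) - 155*(-I*sqrt(3)/3)) = 140*(-1/22*(-14) - (-155)*I*sqrt(3)/3) = 140*(7/11 + 155*I*sqrt(3)/3) = 980/11 + 21700*I*sqrt(3)/3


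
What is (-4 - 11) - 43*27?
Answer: -1176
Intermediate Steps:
(-4 - 11) - 43*27 = -15 - 1161 = -1176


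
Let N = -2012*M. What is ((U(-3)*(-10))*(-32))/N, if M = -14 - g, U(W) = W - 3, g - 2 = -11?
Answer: -96/503 ≈ -0.19085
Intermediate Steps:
g = -9 (g = 2 - 11 = -9)
U(W) = -3 + W
M = -5 (M = -14 - 1*(-9) = -14 + 9 = -5)
N = 10060 (N = -2012*(-5) = 10060)
((U(-3)*(-10))*(-32))/N = (((-3 - 3)*(-10))*(-32))/10060 = (-6*(-10)*(-32))*(1/10060) = (60*(-32))*(1/10060) = -1920*1/10060 = -96/503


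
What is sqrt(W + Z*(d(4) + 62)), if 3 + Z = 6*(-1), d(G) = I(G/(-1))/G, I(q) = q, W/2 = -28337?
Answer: I*sqrt(57223) ≈ 239.21*I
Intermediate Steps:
W = -56674 (W = 2*(-28337) = -56674)
d(G) = -1 (d(G) = (G/(-1))/G = (G*(-1))/G = (-G)/G = -1)
Z = -9 (Z = -3 + 6*(-1) = -3 - 6 = -9)
sqrt(W + Z*(d(4) + 62)) = sqrt(-56674 - 9*(-1 + 62)) = sqrt(-56674 - 9*61) = sqrt(-56674 - 549) = sqrt(-57223) = I*sqrt(57223)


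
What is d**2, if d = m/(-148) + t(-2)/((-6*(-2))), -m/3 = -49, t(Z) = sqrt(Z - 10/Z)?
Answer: 16549/16428 - 49*sqrt(3)/296 ≈ 0.72064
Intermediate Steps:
m = 147 (m = -3*(-49) = 147)
d = -147/148 + sqrt(3)/12 (d = 147/(-148) + sqrt(-2 - 10/(-2))/((-6*(-2))) = 147*(-1/148) + sqrt(-2 - 10*(-1/2))/12 = -147/148 + sqrt(-2 + 5)*(1/12) = -147/148 + sqrt(3)*(1/12) = -147/148 + sqrt(3)/12 ≈ -0.84891)
d**2 = (-147/148 + sqrt(3)/12)**2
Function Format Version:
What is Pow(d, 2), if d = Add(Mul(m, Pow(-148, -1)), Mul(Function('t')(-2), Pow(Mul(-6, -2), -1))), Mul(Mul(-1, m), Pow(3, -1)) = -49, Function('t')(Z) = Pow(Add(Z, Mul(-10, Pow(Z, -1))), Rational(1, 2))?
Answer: Add(Rational(16549, 16428), Mul(Rational(-49, 296), Pow(3, Rational(1, 2)))) ≈ 0.72064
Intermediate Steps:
m = 147 (m = Mul(-3, -49) = 147)
d = Add(Rational(-147, 148), Mul(Rational(1, 12), Pow(3, Rational(1, 2)))) (d = Add(Mul(147, Pow(-148, -1)), Mul(Pow(Add(-2, Mul(-10, Pow(-2, -1))), Rational(1, 2)), Pow(Mul(-6, -2), -1))) = Add(Mul(147, Rational(-1, 148)), Mul(Pow(Add(-2, Mul(-10, Rational(-1, 2))), Rational(1, 2)), Pow(12, -1))) = Add(Rational(-147, 148), Mul(Pow(Add(-2, 5), Rational(1, 2)), Rational(1, 12))) = Add(Rational(-147, 148), Mul(Pow(3, Rational(1, 2)), Rational(1, 12))) = Add(Rational(-147, 148), Mul(Rational(1, 12), Pow(3, Rational(1, 2)))) ≈ -0.84891)
Pow(d, 2) = Pow(Add(Rational(-147, 148), Mul(Rational(1, 12), Pow(3, Rational(1, 2)))), 2)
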